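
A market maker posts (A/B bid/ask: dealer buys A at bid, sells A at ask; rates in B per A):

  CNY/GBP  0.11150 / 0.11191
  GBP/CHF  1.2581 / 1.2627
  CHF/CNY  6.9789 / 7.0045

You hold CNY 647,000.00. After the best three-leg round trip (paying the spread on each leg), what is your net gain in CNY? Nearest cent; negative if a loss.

Best loop CNY → CHF → GBP → CNY:
CNY 647,000.00 ÷ 7.0045 (buy CHF at ask) = CHF 92,369.19
CHF 92,369.19 ÷ 1.2627 (buy GBP at ask) = GBP 73,152.13
GBP 73,152.13 ÷ 0.11191 (buy CNY at ask) = CNY 653,669.26

Net profit: CNY 6,669.26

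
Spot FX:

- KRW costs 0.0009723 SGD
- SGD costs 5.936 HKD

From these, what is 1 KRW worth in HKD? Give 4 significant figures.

KRW/HKD = 0.005772

1 KRW × 0.0009723 = 0.0009723 SGD
0.0009723 SGD × 5.936 = 0.00577157 HKD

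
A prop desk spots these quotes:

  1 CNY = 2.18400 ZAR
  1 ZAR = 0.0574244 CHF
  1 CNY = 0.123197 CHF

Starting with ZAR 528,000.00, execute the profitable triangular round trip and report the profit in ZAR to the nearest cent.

Profit: ZAR 9,505.47

Profitable loop is ZAR → CHF → CNY → ZAR:
ZAR 528,000.00 × 0.0574244 = CHF 30,320.08
CHF 30,320.08 ÷ 0.123197 = CNY 246,110.56
CNY 246,110.56 × 2.18400 = ZAR 537,505.47
Profit = ZAR 537,505.47 − ZAR 528,000.00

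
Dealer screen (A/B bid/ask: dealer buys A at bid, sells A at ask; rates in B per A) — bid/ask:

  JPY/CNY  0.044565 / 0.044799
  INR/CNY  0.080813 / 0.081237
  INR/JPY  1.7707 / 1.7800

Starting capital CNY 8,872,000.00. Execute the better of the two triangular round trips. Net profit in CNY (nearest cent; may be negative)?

Best loop CNY → JPY → INR → CNY:
CNY 8,872,000.00 ÷ 0.044799 (buy JPY at ask) = JPY 198,040,135
JPY 198,040,135 ÷ 1.7800 (buy INR at ask) = INR 111,258,502.71
INR 111,258,502.71 × 0.080813 (sell INR at bid) = CNY 8,991,133.38

Net profit: CNY 119,133.38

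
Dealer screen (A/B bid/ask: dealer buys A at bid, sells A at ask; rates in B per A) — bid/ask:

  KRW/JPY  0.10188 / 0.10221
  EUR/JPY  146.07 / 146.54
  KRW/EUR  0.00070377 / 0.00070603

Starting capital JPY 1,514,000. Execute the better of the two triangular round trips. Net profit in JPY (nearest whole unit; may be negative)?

Net profit: JPY 8,735

Best loop JPY → KRW → EUR → JPY:
JPY 1,514,000 ÷ 0.10221 (buy KRW at ask) = KRW 14,812,641
KRW 14,812,641 × 0.00070377 (sell KRW at bid) = EUR 10,424.69
EUR 10,424.69 × 146.07 (sell EUR at bid) = JPY 1,522,735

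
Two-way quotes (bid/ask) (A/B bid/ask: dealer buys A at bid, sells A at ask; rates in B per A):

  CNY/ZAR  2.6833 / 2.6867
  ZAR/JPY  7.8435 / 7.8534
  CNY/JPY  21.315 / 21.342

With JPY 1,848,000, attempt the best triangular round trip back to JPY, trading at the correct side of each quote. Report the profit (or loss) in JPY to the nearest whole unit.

Best loop JPY → ZAR → CNY → JPY:
JPY 1,848,000 ÷ 7.8534 (buy ZAR at ask) = ZAR 235,312.09
ZAR 235,312.09 ÷ 2.6867 (buy CNY at ask) = CNY 87,584.06
CNY 87,584.06 × 21.315 (sell CNY at bid) = JPY 1,866,854

Net profit: JPY 18,854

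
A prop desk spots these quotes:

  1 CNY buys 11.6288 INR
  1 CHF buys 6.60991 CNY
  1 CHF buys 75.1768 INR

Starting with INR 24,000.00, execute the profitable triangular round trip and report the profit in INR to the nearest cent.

Profitable loop is INR → CHF → CNY → INR:
INR 24,000.00 ÷ 75.1768 = CHF 319.25
CHF 319.25 × 6.60991 = CNY 2,110.20
CNY 2,110.20 × 11.6288 = INR 24,539.06
Profit = INR 24,539.06 − INR 24,000.00

Profit: INR 539.06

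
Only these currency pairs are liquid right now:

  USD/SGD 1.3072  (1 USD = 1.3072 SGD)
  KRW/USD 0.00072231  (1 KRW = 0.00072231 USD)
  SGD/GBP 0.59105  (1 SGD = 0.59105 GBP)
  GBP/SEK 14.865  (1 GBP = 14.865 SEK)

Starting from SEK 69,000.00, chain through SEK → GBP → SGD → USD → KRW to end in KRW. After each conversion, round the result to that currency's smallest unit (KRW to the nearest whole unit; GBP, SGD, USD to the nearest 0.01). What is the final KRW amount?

SEK 69,000.00 ÷ 14.865 = GBP 4,641.78
GBP 4,641.78 ÷ 0.59105 = SGD 7,853.45
SGD 7,853.45 ÷ 1.3072 = USD 6,007.84
USD 6,007.84 ÷ 0.00072231 = KRW 8,317,537

KRW 8,317,537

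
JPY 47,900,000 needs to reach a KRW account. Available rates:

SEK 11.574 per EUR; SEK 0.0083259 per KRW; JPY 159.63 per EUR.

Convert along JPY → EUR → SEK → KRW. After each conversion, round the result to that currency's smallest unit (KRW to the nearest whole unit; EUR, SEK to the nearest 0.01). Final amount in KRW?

KRW 417,131,789

JPY 47,900,000 ÷ 159.63 = EUR 300,068.91
EUR 300,068.91 × 11.574 = SEK 3,472,997.56
SEK 3,472,997.56 ÷ 0.0083259 = KRW 417,131,789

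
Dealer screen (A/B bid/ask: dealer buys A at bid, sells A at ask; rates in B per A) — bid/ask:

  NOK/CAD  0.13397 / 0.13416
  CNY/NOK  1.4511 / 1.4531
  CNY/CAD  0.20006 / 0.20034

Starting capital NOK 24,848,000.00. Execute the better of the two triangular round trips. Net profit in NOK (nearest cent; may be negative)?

Net profit: NOK 651,587.23

Best loop NOK → CNY → CAD → NOK:
NOK 24,848,000.00 ÷ 1.4531 (buy CNY at ask) = CNY 17,099,993.12
CNY 17,099,993.12 × 0.20006 (sell CNY at bid) = CAD 3,421,024.62
CAD 3,421,024.62 ÷ 0.13416 (buy NOK at ask) = NOK 25,499,587.23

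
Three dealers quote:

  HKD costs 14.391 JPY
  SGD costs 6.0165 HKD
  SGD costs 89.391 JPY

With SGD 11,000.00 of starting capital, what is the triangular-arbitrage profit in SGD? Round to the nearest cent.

Profitable loop is SGD → JPY → HKD → SGD:
SGD 11,000.00 × 89.391 = JPY 983,301
JPY 983,301 ÷ 14.391 = HKD 68,327.50
HKD 68,327.50 ÷ 6.0165 = SGD 11,356.69
Profit = SGD 11,356.69 − SGD 11,000.00

Profit: SGD 356.69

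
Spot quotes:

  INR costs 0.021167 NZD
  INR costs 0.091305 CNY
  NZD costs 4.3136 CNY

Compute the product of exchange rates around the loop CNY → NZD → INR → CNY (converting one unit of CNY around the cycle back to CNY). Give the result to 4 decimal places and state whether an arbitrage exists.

1.0000 (no arbitrage)

Around CNY → NZD → INR → CNY: 1 ÷ 4.3136 ÷ 0.021167 × 0.091305 = 0.999989
Product ≈ 1 (deviation 0.001%, within rounding noise).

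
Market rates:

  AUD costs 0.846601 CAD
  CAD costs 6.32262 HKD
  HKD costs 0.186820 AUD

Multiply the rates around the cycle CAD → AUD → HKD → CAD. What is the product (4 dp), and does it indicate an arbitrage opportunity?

Around CAD → AUD → HKD → CAD: 1 ÷ 0.846601 ÷ 0.186820 ÷ 6.32262 = 1.000002
Product ≈ 1 (deviation 0.000%, within rounding noise).

1.0000 (no arbitrage)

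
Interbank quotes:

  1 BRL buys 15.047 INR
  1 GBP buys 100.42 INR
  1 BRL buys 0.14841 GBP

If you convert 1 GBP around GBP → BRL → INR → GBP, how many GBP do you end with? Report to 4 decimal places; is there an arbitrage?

1.0096 (arbitrage exists)

Around GBP → BRL → INR → GBP: 1 ÷ 0.14841 × 15.047 ÷ 100.42 = 1.009640
Product > 1; profitable direction is GBP → BRL → INR → GBP.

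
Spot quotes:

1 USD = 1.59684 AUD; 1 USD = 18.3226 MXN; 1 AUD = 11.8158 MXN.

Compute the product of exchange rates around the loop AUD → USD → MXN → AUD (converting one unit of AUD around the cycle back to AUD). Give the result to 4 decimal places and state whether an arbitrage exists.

0.9711 (arbitrage exists)

Around AUD → USD → MXN → AUD: 1 ÷ 1.59684 × 18.3226 ÷ 11.8158 = 0.971097
Product < 1; profitable direction is AUD → MXN → USD → AUD.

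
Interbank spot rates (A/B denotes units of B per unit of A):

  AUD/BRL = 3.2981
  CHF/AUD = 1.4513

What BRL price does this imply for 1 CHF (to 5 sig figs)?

1 CHF × 1.4513 = 1.4513 AUD
1.4513 AUD × 3.2981 = 4.78653 BRL

CHF/BRL = 4.7865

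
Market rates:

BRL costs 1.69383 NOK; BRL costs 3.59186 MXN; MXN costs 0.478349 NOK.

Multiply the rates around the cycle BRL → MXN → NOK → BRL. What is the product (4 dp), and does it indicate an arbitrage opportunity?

Around BRL → MXN → NOK → BRL: 1 × 3.59186 × 0.478349 ÷ 1.69383 = 1.014365
Product > 1; profitable direction is BRL → MXN → NOK → BRL.

1.0144 (arbitrage exists)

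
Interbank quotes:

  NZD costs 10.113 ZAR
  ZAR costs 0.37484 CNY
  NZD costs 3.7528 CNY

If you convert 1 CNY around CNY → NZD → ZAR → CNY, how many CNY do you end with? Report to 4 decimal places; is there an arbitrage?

Around CNY → NZD → ZAR → CNY: 1 ÷ 3.7528 × 10.113 × 0.37484 = 1.010114
Product > 1; profitable direction is CNY → NZD → ZAR → CNY.

1.0101 (arbitrage exists)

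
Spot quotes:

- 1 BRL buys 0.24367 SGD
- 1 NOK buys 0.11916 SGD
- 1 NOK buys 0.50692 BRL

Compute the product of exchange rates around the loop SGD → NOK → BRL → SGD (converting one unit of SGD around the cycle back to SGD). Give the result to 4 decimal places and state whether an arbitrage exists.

1.0366 (arbitrage exists)

Around SGD → NOK → BRL → SGD: 1 ÷ 0.11916 × 0.50692 × 0.24367 = 1.036599
Product > 1; profitable direction is SGD → NOK → BRL → SGD.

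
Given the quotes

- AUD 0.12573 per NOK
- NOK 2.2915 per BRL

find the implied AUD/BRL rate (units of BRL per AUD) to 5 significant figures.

AUD/BRL = 3.4709

1 AUD ÷ 0.12573 = 7.95355 NOK
7.95355 NOK ÷ 2.2915 = 3.47089 BRL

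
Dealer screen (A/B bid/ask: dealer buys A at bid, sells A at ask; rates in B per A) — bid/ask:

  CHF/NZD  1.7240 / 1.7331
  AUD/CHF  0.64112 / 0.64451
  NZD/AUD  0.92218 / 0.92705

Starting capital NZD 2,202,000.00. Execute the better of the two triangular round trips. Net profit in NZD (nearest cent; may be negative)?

Best loop NZD → AUD → CHF → NZD:
NZD 2,202,000.00 × 0.92218 (sell NZD at bid) = AUD 2,030,640.36
AUD 2,030,640.36 × 0.64112 (sell AUD at bid) = CHF 1,301,884.15
CHF 1,301,884.15 × 1.7240 (sell CHF at bid) = NZD 2,244,448.27

Net profit: NZD 42,448.27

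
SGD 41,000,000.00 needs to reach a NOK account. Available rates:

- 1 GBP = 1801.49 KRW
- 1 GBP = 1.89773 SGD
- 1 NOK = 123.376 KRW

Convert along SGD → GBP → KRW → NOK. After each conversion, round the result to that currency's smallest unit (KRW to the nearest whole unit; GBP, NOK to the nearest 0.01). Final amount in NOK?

SGD 41,000,000.00 ÷ 1.89773 = GBP 21,604,759.37
GBP 21,604,759.37 × 1801.49 = KRW 38,920,757,957
KRW 38,920,757,957 ÷ 123.376 = NOK 315,464,579.47

NOK 315,464,579.47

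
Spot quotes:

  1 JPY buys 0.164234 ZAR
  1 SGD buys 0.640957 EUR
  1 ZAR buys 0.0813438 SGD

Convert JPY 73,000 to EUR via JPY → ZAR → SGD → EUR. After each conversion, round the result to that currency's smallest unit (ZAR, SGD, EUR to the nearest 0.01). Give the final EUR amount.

EUR 625.09

JPY 73,000 × 0.164234 = ZAR 11,989.08
ZAR 11,989.08 × 0.0813438 = SGD 975.24
SGD 975.24 × 0.640957 = EUR 625.09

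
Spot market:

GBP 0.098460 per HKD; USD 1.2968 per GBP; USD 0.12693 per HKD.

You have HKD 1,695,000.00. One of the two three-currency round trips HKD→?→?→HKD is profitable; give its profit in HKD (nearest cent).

Profit: HKD 10,054.46

Profitable loop is HKD → GBP → USD → HKD:
HKD 1,695,000.00 × 0.098460 = GBP 166,889.70
GBP 166,889.70 × 1.2968 = USD 216,422.56
USD 216,422.56 ÷ 0.12693 = HKD 1,705,054.46
Profit = HKD 1,705,054.46 − HKD 1,695,000.00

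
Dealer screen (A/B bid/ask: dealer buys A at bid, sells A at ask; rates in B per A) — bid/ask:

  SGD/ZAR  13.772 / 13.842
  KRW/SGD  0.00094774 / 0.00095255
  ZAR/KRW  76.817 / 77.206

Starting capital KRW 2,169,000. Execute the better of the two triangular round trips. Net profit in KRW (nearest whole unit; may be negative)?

Best loop KRW → SGD → ZAR → KRW:
KRW 2,169,000 × 0.00094774 (sell KRW at bid) = SGD 2,055.65
SGD 2,055.65 × 13.772 (sell SGD at bid) = ZAR 28,310.39
ZAR 28,310.39 × 76.817 (sell ZAR at bid) = KRW 2,174,719

Net profit: KRW 5,719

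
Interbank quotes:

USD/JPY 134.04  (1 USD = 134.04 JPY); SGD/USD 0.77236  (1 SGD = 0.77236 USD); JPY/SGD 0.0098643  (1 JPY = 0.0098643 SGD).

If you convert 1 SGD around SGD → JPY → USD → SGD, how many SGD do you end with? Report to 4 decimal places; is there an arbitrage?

0.9792 (arbitrage exists)

Around SGD → JPY → USD → SGD: 1 ÷ 0.0098643 ÷ 134.04 ÷ 0.77236 = 0.979218
Product < 1; profitable direction is SGD → USD → JPY → SGD.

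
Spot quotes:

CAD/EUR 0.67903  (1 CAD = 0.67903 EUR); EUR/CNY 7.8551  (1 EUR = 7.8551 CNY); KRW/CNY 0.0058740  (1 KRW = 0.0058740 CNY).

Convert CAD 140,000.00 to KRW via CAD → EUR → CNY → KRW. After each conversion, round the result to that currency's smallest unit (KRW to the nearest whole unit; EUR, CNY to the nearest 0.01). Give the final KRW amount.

CAD 140,000.00 × 0.67903 = EUR 95,064.20
EUR 95,064.20 × 7.8551 = CNY 746,738.80
CNY 746,738.80 ÷ 0.0058740 = KRW 127,126,115

KRW 127,126,115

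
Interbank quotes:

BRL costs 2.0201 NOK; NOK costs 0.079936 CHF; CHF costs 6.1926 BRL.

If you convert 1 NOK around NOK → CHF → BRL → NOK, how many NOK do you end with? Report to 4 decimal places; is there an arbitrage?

1.0000 (no arbitrage)

Around NOK → CHF → BRL → NOK: 1 × 0.079936 × 6.1926 × 2.0201 = 0.999973
Product ≈ 1 (deviation 0.003%, within rounding noise).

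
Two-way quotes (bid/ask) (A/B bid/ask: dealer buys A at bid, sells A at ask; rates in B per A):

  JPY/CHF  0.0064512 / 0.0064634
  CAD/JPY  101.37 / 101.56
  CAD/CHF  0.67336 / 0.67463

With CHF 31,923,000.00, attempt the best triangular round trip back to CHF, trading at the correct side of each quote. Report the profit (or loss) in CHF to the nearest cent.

Best loop CHF → JPY → CAD → CHF:
CHF 31,923,000.00 ÷ 0.0064634 (buy JPY at ask) = JPY 4,939,041,371
JPY 4,939,041,371 ÷ 101.56 (buy CAD at ask) = CAD 48,631,758.28
CAD 48,631,758.28 × 0.67336 (sell CAD at bid) = CHF 32,746,680.76

Net profit: CHF 823,680.76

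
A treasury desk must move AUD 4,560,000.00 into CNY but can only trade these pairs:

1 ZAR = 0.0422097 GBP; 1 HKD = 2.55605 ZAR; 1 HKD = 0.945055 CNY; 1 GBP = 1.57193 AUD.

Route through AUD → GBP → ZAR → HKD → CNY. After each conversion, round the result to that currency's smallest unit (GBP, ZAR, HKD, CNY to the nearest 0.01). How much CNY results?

AUD 4,560,000.00 ÷ 1.57193 = GBP 2,900,892.53
GBP 2,900,892.53 ÷ 0.0422097 = ZAR 68,725,732.00
ZAR 68,725,732.00 ÷ 2.55605 = HKD 26,887,475.60
HKD 26,887,475.60 × 0.945055 = CNY 25,410,143.25

CNY 25,410,143.25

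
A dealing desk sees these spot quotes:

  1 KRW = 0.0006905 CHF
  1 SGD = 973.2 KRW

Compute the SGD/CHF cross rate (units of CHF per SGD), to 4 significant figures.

SGD/CHF = 0.6720

1 SGD × 973.2 = 973.2 KRW
973.2 KRW × 0.0006905 = 0.671995 CHF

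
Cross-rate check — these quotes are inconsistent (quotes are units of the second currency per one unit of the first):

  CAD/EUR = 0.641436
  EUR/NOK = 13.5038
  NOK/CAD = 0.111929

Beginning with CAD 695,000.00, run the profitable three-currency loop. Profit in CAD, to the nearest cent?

Profit: CAD 21,857.53

Profitable loop is CAD → NOK → EUR → CAD:
CAD 695,000.00 ÷ 0.111929 = NOK 6,209,293.39
NOK 6,209,293.39 ÷ 13.5038 = EUR 459,818.23
EUR 459,818.23 ÷ 0.641436 = CAD 716,857.53
Profit = CAD 716,857.53 − CAD 695,000.00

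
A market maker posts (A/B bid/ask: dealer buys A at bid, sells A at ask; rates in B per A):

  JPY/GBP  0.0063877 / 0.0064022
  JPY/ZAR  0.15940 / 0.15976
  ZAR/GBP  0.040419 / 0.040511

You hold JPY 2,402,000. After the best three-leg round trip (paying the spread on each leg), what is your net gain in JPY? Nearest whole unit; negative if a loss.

Best loop JPY → ZAR → GBP → JPY:
JPY 2,402,000 × 0.15940 (sell JPY at bid) = ZAR 382,878.80
ZAR 382,878.80 × 0.040419 (sell ZAR at bid) = GBP 15,475.58
GBP 15,475.58 ÷ 0.0064022 (buy JPY at ask) = JPY 2,417,228

Net profit: JPY 15,228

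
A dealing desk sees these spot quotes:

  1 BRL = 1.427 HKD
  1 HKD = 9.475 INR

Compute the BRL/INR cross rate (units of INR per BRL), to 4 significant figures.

1 BRL × 1.427 = 1.427 HKD
1.427 HKD × 9.475 = 13.5208 INR

BRL/INR = 13.52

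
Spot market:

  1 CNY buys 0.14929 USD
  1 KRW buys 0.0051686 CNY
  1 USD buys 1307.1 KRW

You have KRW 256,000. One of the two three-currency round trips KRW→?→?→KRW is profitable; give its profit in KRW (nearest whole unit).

Profitable loop is KRW → CNY → USD → KRW:
KRW 256,000 × 0.0051686 = CNY 1,323.16
CNY 1,323.16 × 0.14929 = USD 197.53
USD 197.53 × 1307.1 = KRW 258,198
Profit = KRW 258,198 − KRW 256,000

Profit: KRW 2,198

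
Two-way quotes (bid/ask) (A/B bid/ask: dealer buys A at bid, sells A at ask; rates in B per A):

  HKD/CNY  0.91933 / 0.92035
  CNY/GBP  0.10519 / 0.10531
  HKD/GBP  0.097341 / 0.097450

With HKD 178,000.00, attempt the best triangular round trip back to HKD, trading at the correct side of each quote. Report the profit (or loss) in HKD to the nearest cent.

Best loop HKD → GBP → CNY → HKD:
HKD 178,000.00 × 0.097341 (sell HKD at bid) = GBP 17,326.70
GBP 17,326.70 ÷ 0.10531 (buy CNY at ask) = CNY 164,530.41
CNY 164,530.41 ÷ 0.92035 (buy HKD at ask) = HKD 178,769.40

Net profit: HKD 769.40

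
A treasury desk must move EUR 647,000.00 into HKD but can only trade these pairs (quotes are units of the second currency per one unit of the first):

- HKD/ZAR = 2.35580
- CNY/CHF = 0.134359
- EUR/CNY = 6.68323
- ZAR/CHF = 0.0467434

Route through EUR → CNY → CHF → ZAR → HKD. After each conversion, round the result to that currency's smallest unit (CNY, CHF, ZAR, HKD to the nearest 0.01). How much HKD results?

HKD 5,275,926.49

EUR 647,000.00 × 6.68323 = CNY 4,324,049.81
CNY 4,324,049.81 × 0.134359 = CHF 580,975.01
CHF 580,975.01 ÷ 0.0467434 = ZAR 12,429,027.63
ZAR 12,429,027.63 ÷ 2.35580 = HKD 5,275,926.49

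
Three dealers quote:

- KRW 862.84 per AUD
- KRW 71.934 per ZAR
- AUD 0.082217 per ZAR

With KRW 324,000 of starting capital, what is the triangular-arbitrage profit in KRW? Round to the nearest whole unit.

Profitable loop is KRW → AUD → ZAR → KRW:
KRW 324,000 ÷ 862.84 = AUD 375.50
AUD 375.50 ÷ 0.082217 = ZAR 4,567.23
ZAR 4,567.23 × 71.934 = KRW 328,539
Profit = KRW 328,539 − KRW 324,000

Profit: KRW 4,539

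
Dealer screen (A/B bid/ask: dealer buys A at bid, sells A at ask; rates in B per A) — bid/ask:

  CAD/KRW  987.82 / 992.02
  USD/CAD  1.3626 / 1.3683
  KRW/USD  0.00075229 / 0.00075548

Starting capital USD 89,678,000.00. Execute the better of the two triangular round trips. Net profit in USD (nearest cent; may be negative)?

Best loop USD → CAD → KRW → USD:
USD 89,678,000.00 × 1.3626 (sell USD at bid) = CAD 122,195,242.80
CAD 122,195,242.80 × 987.82 (sell CAD at bid) = KRW 120,706,904,743
KRW 120,706,904,743 × 0.00075229 (sell KRW at bid) = USD 90,806,597.37

Net profit: USD 1,128,597.37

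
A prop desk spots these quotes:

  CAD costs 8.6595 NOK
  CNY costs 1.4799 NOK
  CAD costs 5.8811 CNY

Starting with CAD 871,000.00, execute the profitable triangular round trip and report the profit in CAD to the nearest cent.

Profitable loop is CAD → CNY → NOK → CAD:
CAD 871,000.00 × 5.8811 = CNY 5,122,438.10
CNY 5,122,438.10 × 1.4799 = NOK 7,580,696.14
NOK 7,580,696.14 ÷ 8.6595 = CAD 875,419.61
Profit = CAD 875,419.61 − CAD 871,000.00

Profit: CAD 4,419.61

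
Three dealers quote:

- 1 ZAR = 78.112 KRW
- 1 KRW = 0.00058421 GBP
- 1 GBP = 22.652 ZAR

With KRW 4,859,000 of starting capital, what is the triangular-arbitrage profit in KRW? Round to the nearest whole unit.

Profit: KRW 163,734

Profitable loop is KRW → GBP → ZAR → KRW:
KRW 4,859,000 × 0.00058421 = GBP 2,838.68
GBP 2,838.68 × 22.652 = ZAR 64,301.70
ZAR 64,301.70 × 78.112 = KRW 5,022,734
Profit = KRW 5,022,734 − KRW 4,859,000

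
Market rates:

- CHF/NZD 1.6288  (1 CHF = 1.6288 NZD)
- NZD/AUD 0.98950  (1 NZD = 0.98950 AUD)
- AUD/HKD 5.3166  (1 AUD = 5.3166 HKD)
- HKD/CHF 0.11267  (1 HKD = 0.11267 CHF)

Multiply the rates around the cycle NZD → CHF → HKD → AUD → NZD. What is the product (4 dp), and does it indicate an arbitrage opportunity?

Around NZD → CHF → HKD → AUD → NZD: 1 ÷ 1.6288 ÷ 0.11267 ÷ 5.3166 ÷ 0.98950 = 1.035796
Product > 1; profitable direction is NZD → CHF → HKD → AUD → NZD.

1.0358 (arbitrage exists)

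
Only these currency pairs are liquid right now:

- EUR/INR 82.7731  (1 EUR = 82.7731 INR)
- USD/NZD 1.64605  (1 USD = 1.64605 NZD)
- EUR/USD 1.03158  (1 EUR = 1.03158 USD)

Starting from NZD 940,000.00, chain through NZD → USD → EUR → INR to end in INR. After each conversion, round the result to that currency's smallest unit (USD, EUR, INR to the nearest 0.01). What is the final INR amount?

NZD 940,000.00 ÷ 1.64605 = USD 571,064.06
USD 571,064.06 ÷ 1.03158 = EUR 553,581.94
EUR 553,581.94 × 82.7731 = INR 45,821,693.28

INR 45,821,693.28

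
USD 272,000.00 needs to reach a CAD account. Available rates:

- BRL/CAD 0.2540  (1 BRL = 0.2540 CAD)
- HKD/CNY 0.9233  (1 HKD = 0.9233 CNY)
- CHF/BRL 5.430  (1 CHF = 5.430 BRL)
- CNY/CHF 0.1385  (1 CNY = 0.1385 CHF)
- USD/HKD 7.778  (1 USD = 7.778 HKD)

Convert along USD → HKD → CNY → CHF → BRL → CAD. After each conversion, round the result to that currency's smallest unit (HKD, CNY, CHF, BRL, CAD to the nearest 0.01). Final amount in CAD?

CAD 373,132.43

USD 272,000.00 × 7.778 = HKD 2,115,616.00
HKD 2,115,616.00 × 0.9233 = CNY 1,953,348.25
CNY 1,953,348.25 × 0.1385 = CHF 270,538.73
CHF 270,538.73 × 5.430 = BRL 1,469,025.30
BRL 1,469,025.30 × 0.2540 = CAD 373,132.43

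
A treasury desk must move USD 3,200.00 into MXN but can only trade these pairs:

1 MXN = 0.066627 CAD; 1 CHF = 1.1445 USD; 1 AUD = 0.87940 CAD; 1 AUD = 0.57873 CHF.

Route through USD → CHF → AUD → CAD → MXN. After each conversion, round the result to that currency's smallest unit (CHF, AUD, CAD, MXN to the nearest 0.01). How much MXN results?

MXN 63,766.64

USD 3,200.00 ÷ 1.1445 = CHF 2,795.98
CHF 2,795.98 ÷ 0.57873 = AUD 4,831.23
AUD 4,831.23 × 0.87940 = CAD 4,248.58
CAD 4,248.58 ÷ 0.066627 = MXN 63,766.64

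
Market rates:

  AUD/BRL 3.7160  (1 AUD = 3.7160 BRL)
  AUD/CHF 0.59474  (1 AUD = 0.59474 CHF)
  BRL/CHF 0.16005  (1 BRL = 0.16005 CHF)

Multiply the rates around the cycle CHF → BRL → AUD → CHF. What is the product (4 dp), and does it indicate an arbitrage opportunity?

Around CHF → BRL → AUD → CHF: 1 ÷ 0.16005 ÷ 3.7160 × 0.59474 = 0.999990
Product ≈ 1 (deviation 0.001%, within rounding noise).

1.0000 (no arbitrage)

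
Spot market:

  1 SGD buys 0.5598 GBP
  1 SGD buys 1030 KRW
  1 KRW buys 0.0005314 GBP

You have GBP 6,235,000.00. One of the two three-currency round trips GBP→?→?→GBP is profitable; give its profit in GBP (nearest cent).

Profitable loop is GBP → KRW → SGD → GBP:
GBP 6,235,000.00 ÷ 0.0005314 = KRW 11,733,157,697
KRW 11,733,157,697 ÷ 1030 = SGD 11,391,415.24
SGD 11,391,415.24 × 0.5598 = GBP 6,376,914.25
Profit = GBP 6,376,914.25 − GBP 6,235,000.00

Profit: GBP 141,914.25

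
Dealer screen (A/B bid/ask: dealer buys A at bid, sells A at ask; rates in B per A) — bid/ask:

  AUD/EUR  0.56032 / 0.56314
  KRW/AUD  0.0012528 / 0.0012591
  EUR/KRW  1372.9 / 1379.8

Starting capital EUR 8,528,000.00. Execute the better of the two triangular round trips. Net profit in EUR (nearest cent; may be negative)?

Best loop EUR → AUD → KRW → EUR:
EUR 8,528,000.00 ÷ 0.56314 (buy AUD at ask) = AUD 15,143,658.77
AUD 15,143,658.77 ÷ 0.0012591 (buy KRW at ask) = KRW 12,027,367,779
KRW 12,027,367,779 ÷ 1379.8 (buy EUR at ask) = EUR 8,716,747.19

Net profit: EUR 188,747.19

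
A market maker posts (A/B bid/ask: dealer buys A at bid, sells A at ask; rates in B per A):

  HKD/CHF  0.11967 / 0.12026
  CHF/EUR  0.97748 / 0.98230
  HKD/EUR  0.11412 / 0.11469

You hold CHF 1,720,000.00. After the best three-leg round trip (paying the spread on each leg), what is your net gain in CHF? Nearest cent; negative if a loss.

Net profit: CHF 34,268.50

Best loop CHF → EUR → HKD → CHF:
CHF 1,720,000.00 × 0.97748 (sell CHF at bid) = EUR 1,681,265.60
EUR 1,681,265.60 ÷ 0.11469 (buy HKD at ask) = HKD 14,659,217.02
HKD 14,659,217.02 × 0.11967 (sell HKD at bid) = CHF 1,754,268.50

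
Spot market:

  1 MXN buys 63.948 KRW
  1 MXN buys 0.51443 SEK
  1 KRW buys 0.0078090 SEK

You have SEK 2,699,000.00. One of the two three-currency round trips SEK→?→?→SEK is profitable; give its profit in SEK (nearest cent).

Profitable loop is SEK → KRW → MXN → SEK:
SEK 2,699,000.00 ÷ 0.0078090 = KRW 345,626,841
KRW 345,626,841 ÷ 63.948 = MXN 5,404,810.80
MXN 5,404,810.80 × 0.51443 = SEK 2,780,396.82
Profit = SEK 2,780,396.82 − SEK 2,699,000.00

Profit: SEK 81,396.82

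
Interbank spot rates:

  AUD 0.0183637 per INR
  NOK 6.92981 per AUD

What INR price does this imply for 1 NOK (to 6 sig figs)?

1 NOK ÷ 6.92981 = 0.144304 AUD
0.144304 AUD ÷ 0.0183637 = 7.85812 INR

NOK/INR = 7.85812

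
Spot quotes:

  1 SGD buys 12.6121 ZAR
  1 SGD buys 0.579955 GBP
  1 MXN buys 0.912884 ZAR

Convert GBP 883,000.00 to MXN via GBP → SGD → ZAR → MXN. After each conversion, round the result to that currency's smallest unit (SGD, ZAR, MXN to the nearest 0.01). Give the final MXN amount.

GBP 883,000.00 ÷ 0.579955 = SGD 1,522,531.92
SGD 1,522,531.92 × 12.6121 = ZAR 19,202,324.83
ZAR 19,202,324.83 ÷ 0.912884 = MXN 21,034,791.75

MXN 21,034,791.75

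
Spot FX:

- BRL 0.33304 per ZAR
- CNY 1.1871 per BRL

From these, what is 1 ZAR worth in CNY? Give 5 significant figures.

ZAR/CNY = 0.39535

1 ZAR × 0.33304 = 0.33304 BRL
0.33304 BRL × 1.1871 = 0.395352 CNY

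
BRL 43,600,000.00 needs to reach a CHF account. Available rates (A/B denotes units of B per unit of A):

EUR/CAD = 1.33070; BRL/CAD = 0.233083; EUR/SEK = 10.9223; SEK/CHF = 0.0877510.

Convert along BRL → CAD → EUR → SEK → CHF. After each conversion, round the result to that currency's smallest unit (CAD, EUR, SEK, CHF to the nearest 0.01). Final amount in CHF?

BRL 43,600,000.00 × 0.233083 = CAD 10,162,418.80
CAD 10,162,418.80 ÷ 1.33070 = EUR 7,636,896.97
EUR 7,636,896.97 × 10.9223 = SEK 83,412,479.78
SEK 83,412,479.78 × 0.0877510 = CHF 7,319,528.51

CHF 7,319,528.51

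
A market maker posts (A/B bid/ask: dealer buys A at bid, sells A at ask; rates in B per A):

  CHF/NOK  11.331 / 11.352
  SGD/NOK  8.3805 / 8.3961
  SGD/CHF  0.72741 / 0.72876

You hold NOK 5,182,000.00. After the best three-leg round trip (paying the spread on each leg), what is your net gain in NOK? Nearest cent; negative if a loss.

Net profit: NOK 67,409.22

Best loop NOK → CHF → SGD → NOK:
NOK 5,182,000.00 ÷ 11.352 (buy CHF at ask) = CHF 456,483.44
CHF 456,483.44 ÷ 0.72876 (buy SGD at ask) = SGD 626,383.77
SGD 626,383.77 × 8.3805 (sell SGD at bid) = NOK 5,249,409.22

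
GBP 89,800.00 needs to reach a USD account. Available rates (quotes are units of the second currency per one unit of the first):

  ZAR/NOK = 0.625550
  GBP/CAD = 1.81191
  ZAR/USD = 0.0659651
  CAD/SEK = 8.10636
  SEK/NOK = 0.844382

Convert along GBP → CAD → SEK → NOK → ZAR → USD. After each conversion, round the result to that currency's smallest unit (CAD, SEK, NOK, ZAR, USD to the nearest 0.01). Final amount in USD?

USD 117,443.78

GBP 89,800.00 × 1.81191 = CAD 162,709.52
CAD 162,709.52 × 8.10636 = SEK 1,318,981.94
SEK 1,318,981.94 × 0.844382 = NOK 1,113,724.61
NOK 1,113,724.61 ÷ 0.625550 = ZAR 1,780,392.63
ZAR 1,780,392.63 × 0.0659651 = USD 117,443.78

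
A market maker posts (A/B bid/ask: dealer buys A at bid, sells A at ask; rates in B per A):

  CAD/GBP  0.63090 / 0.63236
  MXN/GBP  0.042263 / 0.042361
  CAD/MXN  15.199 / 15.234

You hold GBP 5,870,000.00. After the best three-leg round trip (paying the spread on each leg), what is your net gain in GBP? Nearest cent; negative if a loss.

Net profit: GBP 92,783.59

Best loop GBP → CAD → MXN → GBP:
GBP 5,870,000.00 ÷ 0.63236 (buy CAD at ask) = CAD 9,282,687.08
CAD 9,282,687.08 × 15.199 (sell CAD at bid) = MXN 141,087,560.88
MXN 141,087,560.88 × 0.042263 (sell MXN at bid) = GBP 5,962,783.59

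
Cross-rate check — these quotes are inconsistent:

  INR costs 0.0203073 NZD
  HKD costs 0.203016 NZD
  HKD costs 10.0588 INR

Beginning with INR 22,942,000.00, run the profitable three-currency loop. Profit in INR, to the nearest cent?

Profit: INR 141,378.17

Profitable loop is INR → NZD → HKD → INR:
INR 22,942,000.00 × 0.0203073 = NZD 465,890.08
NZD 465,890.08 ÷ 0.203016 = HKD 2,294,844.13
HKD 2,294,844.13 × 10.0588 = INR 23,083,378.17
Profit = INR 23,083,378.17 − INR 22,942,000.00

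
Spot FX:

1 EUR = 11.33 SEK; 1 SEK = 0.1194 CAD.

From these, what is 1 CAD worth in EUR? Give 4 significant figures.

CAD/EUR = 0.7392

1 CAD ÷ 0.1194 = 8.37521 SEK
8.37521 SEK ÷ 11.33 = 0.739206 EUR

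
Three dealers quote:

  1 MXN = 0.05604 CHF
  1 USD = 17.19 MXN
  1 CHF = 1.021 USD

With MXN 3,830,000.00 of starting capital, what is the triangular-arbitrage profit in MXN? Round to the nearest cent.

Profit: MXN 64,027.63

Profitable loop is MXN → USD → CHF → MXN:
MXN 3,830,000.00 ÷ 17.19 = USD 222,803.96
USD 222,803.96 ÷ 1.021 = CHF 218,221.31
CHF 218,221.31 ÷ 0.05604 = MXN 3,894,027.63
Profit = MXN 3,894,027.63 − MXN 3,830,000.00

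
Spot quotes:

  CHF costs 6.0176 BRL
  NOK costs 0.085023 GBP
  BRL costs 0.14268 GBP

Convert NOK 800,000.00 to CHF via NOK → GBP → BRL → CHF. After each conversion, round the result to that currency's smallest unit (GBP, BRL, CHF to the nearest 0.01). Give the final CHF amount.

CHF 79,220.94

NOK 800,000.00 × 0.085023 = GBP 68,018.40
GBP 68,018.40 ÷ 0.14268 = BRL 476,719.93
BRL 476,719.93 ÷ 6.0176 = CHF 79,220.94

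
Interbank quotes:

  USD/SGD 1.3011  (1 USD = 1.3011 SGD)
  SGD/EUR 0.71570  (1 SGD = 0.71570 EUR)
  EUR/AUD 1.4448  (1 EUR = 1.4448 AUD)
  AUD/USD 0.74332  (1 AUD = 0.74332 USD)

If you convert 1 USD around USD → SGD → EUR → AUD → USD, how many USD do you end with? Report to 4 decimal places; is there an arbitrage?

Around USD → SGD → EUR → AUD → USD: 1 × 1.3011 × 0.71570 × 1.4448 × 0.74332 = 1.000058
Product ≈ 1 (deviation 0.006%, within rounding noise).

1.0001 (no arbitrage)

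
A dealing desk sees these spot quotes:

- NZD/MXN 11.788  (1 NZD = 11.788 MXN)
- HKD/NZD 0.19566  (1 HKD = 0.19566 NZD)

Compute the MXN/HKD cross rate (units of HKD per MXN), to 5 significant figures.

1 MXN ÷ 11.788 = 0.084832 NZD
0.084832 NZD ÷ 0.19566 = 0.433569 HKD

MXN/HKD = 0.43357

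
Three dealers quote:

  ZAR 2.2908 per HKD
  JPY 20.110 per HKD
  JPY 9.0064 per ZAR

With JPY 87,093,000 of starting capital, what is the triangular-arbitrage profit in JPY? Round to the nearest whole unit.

Profitable loop is JPY → HKD → ZAR → JPY:
JPY 87,093,000 ÷ 20.110 = HKD 4,330,830.43
HKD 4,330,830.43 × 2.2908 = ZAR 9,921,066.36
ZAR 9,921,066.36 × 9.0064 = JPY 89,353,092
Profit = JPY 89,353,092 − JPY 87,093,000

Profit: JPY 2,260,092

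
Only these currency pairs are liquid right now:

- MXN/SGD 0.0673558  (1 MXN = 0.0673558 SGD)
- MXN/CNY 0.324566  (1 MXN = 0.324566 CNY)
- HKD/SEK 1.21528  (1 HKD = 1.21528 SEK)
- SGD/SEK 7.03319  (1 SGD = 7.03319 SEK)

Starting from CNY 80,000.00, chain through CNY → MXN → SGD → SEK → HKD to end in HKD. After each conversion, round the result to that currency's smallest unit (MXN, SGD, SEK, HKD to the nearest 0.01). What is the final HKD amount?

CNY 80,000.00 ÷ 0.324566 = MXN 246,483.00
MXN 246,483.00 × 0.0673558 = SGD 16,602.06
SGD 16,602.06 × 7.03319 = SEK 116,765.44
SEK 116,765.44 ÷ 1.21528 = HKD 96,081.10

HKD 96,081.10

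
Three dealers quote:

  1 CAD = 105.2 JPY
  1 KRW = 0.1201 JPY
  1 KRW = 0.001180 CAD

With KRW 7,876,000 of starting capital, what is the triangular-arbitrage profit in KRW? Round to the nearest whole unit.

Profit: KRW 264,676

Profitable loop is KRW → CAD → JPY → KRW:
KRW 7,876,000 × 0.001180 = CAD 9,293.68
CAD 9,293.68 × 105.2 = JPY 977,695
JPY 977,695 ÷ 0.1201 = KRW 8,140,676
Profit = KRW 8,140,676 − KRW 7,876,000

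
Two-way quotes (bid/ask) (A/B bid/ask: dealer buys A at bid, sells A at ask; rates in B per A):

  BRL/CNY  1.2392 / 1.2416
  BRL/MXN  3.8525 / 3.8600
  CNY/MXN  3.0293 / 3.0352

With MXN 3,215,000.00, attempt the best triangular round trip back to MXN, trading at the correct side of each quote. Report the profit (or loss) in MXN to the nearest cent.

Net profit: MXN 71,658.70

Best loop MXN → CNY → BRL → MXN:
MXN 3,215,000.00 ÷ 3.0352 (buy CNY at ask) = CNY 1,059,238.27
CNY 1,059,238.27 ÷ 1.2416 (buy BRL at ask) = BRL 853,123.61
BRL 853,123.61 × 3.8525 (sell BRL at bid) = MXN 3,286,658.70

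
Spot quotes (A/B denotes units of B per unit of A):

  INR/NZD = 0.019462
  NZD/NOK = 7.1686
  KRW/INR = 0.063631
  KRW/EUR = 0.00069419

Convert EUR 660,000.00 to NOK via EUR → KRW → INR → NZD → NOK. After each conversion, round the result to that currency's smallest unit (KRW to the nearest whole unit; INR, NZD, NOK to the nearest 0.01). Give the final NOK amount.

EUR 660,000.00 ÷ 0.00069419 = KRW 950,748,354
KRW 950,748,354 × 0.063631 = INR 60,497,068.51
INR 60,497,068.51 × 0.019462 = NZD 1,177,393.95
NZD 1,177,393.95 × 7.1686 = NOK 8,440,266.27

NOK 8,440,266.27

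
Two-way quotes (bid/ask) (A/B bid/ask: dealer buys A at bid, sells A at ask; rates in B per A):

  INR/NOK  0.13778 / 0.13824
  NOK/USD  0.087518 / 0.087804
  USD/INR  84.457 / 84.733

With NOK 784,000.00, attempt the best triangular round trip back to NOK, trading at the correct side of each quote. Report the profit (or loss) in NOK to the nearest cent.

Best loop NOK → USD → INR → NOK:
NOK 784,000.00 × 0.087518 (sell NOK at bid) = USD 68,614.11
USD 68,614.11 × 84.457 (sell USD at bid) = INR 5,794,942.06
INR 5,794,942.06 × 0.13778 (sell INR at bid) = NOK 798,427.12

Net profit: NOK 14,427.12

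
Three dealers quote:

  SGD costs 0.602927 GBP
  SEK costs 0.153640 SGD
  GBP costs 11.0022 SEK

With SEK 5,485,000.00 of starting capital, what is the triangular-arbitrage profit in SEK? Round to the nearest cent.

Profit: SEK 105,172.36

Profitable loop is SEK → SGD → GBP → SEK:
SEK 5,485,000.00 × 0.153640 = SGD 842,715.40
SGD 842,715.40 × 0.602927 = GBP 508,095.87
GBP 508,095.87 × 11.0022 = SEK 5,590,172.36
Profit = SEK 5,590,172.36 − SEK 5,485,000.00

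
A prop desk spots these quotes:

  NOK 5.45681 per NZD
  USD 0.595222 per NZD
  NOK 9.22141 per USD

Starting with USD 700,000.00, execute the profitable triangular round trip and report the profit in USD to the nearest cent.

Profitable loop is USD → NOK → NZD → USD:
USD 700,000.00 × 9.22141 = NOK 6,454,987.00
NOK 6,454,987.00 ÷ 5.45681 = NZD 1,182,923.17
NZD 1,182,923.17 × 0.595222 = USD 704,101.90
Profit = USD 704,101.90 − USD 700,000.00

Profit: USD 4,101.90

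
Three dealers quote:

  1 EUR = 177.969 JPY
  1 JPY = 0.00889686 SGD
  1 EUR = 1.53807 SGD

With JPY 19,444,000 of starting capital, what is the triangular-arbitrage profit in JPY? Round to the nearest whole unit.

Profitable loop is JPY → SGD → EUR → JPY:
JPY 19,444,000 × 0.00889686 = SGD 172,990.55
SGD 172,990.55 ÷ 1.53807 = EUR 112,472.48
EUR 112,472.48 × 177.969 = JPY 20,016,615
Profit = JPY 20,016,615 − JPY 19,444,000

Profit: JPY 572,615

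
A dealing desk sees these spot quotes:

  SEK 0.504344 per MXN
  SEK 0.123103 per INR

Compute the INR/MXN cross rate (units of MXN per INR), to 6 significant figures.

1 INR × 0.123103 = 0.123103 SEK
0.123103 SEK ÷ 0.504344 = 0.244085 MXN

INR/MXN = 0.244085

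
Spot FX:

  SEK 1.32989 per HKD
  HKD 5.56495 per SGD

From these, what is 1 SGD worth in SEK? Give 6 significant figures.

SGD/SEK = 7.40077

1 SGD × 5.56495 = 5.56495 HKD
5.56495 HKD × 1.32989 = 7.40077 SEK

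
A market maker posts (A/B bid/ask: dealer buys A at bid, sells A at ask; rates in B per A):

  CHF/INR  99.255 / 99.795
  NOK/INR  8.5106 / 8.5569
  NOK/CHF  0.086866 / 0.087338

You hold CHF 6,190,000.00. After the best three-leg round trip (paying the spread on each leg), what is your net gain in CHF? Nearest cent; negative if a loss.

Best loop CHF → INR → NOK → CHF:
CHF 6,190,000.00 × 99.255 (sell CHF at bid) = INR 614,388,450.00
INR 614,388,450.00 ÷ 8.5569 (buy NOK at ask) = NOK 71,800,354.10
NOK 71,800,354.10 × 0.086866 (sell NOK at bid) = CHF 6,237,009.56

Net profit: CHF 47,009.56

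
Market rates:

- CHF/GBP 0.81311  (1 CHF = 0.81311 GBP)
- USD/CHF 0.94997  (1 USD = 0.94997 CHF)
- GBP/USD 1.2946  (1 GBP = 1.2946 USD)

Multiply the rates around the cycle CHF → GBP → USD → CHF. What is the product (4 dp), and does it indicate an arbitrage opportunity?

1.0000 (no arbitrage)

Around CHF → GBP → USD → CHF: 1 × 0.81311 × 1.2946 × 0.94997 = 0.999988
Product ≈ 1 (deviation 0.001%, within rounding noise).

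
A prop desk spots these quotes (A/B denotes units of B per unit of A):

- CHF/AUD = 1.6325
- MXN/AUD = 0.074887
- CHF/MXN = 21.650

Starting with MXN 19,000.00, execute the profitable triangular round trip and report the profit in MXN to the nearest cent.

Profitable loop is MXN → CHF → AUD → MXN:
MXN 19,000.00 ÷ 21.650 = CHF 877.60
CHF 877.60 × 1.6325 = AUD 1,432.68
AUD 1,432.68 ÷ 0.074887 = MXN 19,131.21
Profit = MXN 19,131.21 − MXN 19,000.00

Profit: MXN 131.21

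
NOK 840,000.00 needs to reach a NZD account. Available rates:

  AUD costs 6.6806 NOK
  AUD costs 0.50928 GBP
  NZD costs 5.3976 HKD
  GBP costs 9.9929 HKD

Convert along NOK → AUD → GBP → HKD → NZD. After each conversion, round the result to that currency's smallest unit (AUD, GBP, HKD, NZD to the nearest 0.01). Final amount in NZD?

NZD 118,552.66

NOK 840,000.00 ÷ 6.6806 = AUD 125,737.21
AUD 125,737.21 × 0.50928 = GBP 64,035.45
GBP 64,035.45 × 9.9929 = HKD 639,899.85
HKD 639,899.85 ÷ 5.3976 = NZD 118,552.66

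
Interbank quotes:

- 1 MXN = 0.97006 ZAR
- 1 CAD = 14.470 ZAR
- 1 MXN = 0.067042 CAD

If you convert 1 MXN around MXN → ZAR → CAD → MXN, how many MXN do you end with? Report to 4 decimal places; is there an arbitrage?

1.0000 (no arbitrage)

Around MXN → ZAR → CAD → MXN: 1 × 0.97006 ÷ 14.470 ÷ 0.067042 = 0.999961
Product ≈ 1 (deviation 0.004%, within rounding noise).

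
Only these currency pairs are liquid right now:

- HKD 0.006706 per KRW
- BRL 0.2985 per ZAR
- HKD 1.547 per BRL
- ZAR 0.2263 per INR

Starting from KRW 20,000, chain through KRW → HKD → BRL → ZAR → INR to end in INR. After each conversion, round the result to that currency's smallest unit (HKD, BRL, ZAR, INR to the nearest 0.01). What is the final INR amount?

INR 1,283.47

KRW 20,000 × 0.006706 = HKD 134.12
HKD 134.12 ÷ 1.547 = BRL 86.70
BRL 86.70 ÷ 0.2985 = ZAR 290.45
ZAR 290.45 ÷ 0.2263 = INR 1,283.47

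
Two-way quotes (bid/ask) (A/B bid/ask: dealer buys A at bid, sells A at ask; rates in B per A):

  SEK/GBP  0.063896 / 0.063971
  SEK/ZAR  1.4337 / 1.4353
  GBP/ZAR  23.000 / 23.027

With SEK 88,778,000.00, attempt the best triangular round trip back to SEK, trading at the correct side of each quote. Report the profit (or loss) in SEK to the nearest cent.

Best loop SEK → GBP → ZAR → SEK:
SEK 88,778,000.00 × 0.063896 (sell SEK at bid) = GBP 5,672,559.09
GBP 5,672,559.09 × 23.000 (sell GBP at bid) = ZAR 130,468,859.02
ZAR 130,468,859.02 ÷ 1.4353 (buy SEK at ask) = SEK 90,900,062.02

Net profit: SEK 2,122,062.02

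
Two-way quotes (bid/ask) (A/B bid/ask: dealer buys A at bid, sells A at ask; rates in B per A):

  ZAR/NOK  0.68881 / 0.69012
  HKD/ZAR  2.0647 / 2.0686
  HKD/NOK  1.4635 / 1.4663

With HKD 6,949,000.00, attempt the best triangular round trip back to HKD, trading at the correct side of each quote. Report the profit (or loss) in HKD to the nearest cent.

Best loop HKD → NOK → ZAR → HKD:
HKD 6,949,000.00 × 1.4635 (sell HKD at bid) = NOK 10,169,861.50
NOK 10,169,861.50 ÷ 0.69012 (buy ZAR at ask) = ZAR 14,736,366.86
ZAR 14,736,366.86 ÷ 2.0686 (buy HKD at ask) = HKD 7,123,835.86

Net profit: HKD 174,835.86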